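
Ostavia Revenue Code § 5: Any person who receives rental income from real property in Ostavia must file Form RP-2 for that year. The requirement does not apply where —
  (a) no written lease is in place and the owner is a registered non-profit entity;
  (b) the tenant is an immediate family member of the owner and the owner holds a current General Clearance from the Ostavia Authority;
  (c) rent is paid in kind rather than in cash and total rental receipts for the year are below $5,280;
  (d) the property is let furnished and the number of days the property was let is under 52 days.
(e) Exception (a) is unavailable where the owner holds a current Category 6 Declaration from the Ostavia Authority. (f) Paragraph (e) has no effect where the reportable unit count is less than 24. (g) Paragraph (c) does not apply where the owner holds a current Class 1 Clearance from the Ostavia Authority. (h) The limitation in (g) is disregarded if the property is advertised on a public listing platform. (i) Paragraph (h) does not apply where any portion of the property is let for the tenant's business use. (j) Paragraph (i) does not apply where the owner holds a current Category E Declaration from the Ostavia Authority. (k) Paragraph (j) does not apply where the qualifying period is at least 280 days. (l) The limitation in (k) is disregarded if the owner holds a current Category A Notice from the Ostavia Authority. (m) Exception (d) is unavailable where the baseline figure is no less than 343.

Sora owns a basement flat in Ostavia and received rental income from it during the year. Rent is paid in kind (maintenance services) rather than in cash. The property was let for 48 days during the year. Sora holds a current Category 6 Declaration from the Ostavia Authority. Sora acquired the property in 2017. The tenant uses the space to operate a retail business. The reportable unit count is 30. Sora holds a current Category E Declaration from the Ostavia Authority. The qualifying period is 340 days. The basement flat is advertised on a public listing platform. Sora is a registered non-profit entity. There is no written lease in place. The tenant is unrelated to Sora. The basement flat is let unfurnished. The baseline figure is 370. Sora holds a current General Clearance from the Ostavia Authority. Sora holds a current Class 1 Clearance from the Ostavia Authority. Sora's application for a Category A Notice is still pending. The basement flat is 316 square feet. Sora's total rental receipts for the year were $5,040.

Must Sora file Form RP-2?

Yes — Sora must file Form RP-2.

Exception (a) is satisfied on its face — there is no written lease; Sora is a registered non-profit. However, paragraphs (e)–(f) must be considered: (e) applies — a current Category 6 Declaration is held. (f) is not triggered (the reportable unit count is 30, not less than 24), so (e) stands. Exception (a) does not apply.
Exception (b) does not apply: the tenant is unrelated to the owner.
Exception (c) is satisfied on its face — rent is paid in kind; total rental receipts for the year are $5,040, below the $5,280 limit. Turning to paragraphs (g)–(l): (g) is triggered — a current Class 1 Clearance is held. (h) would limit (g) — the property is publicly advertised — but (i) sets (h) aside: (i) operates against (h): the space is let for business use. (j) operates (a current Category E Declaration is held), but is displaced by (k): (k) operates against (j): the qualifying period is 340 days, meeting the 280 days threshold. (l) is not triggered (there is no Category A Notice in force), so (k) stands. Exception (c) does not apply.
Exception (d) fails — the property is let unfurnished.
No exception displaces § 5.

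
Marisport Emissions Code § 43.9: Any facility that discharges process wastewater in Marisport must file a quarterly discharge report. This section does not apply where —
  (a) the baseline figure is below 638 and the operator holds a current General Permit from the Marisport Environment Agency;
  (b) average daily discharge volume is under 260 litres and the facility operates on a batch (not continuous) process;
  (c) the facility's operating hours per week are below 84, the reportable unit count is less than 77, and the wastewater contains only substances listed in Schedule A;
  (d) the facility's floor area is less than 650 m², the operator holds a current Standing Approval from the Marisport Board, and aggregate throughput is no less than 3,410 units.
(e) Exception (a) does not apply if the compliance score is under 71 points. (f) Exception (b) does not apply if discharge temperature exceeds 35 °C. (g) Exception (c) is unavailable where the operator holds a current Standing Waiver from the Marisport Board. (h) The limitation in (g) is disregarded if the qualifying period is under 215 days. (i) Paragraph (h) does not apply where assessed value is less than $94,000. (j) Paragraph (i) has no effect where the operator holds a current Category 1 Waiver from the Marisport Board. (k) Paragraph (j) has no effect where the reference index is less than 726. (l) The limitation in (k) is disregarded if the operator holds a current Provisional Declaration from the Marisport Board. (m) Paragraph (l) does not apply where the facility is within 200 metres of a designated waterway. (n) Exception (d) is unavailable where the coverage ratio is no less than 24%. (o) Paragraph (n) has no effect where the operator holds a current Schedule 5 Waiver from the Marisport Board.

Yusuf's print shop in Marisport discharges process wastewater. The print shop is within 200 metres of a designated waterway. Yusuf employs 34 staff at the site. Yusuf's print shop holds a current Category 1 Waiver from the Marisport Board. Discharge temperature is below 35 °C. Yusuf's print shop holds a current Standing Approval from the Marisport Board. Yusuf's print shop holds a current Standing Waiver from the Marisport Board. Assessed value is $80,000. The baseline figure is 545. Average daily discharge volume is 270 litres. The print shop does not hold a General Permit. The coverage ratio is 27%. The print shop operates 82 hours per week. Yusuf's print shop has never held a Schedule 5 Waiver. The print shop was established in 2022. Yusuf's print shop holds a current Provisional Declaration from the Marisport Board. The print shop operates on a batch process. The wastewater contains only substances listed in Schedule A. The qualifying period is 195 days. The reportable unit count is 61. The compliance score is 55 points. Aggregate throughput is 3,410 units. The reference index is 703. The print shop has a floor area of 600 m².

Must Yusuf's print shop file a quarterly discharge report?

Yes — Yusuf's print shop must file a quarterly discharge report.

Exception (a) requires that the operator holds a current General Permit from the Marisport Environment Agency; but no General Permit is held, so (a) is unavailable.
Exception (b) requires that average daily discharge volume is under 260 litres; but average daily discharge volume is 270 litres, not under 260 litres, so (b) is unavailable.
Exception (c)'s conditions are all satisfied: the facility's operating hours per week are 82, below the 84 limit; the reportable unit count is 61, less than the 77 limit; the wastewater is Schedule-A-only. But applying paragraphs (g)–(m): (g) applies — a current Standing Waiver is held. (h) operates (the qualifying period is 195 days, under the 215 days limit), but is itself disapplied by (i): (i) is triggered — assessed value is $80,000, less than the $94,000 limit. (j) would limit (i) — a current Category 1 Waiver is held — but (k) sets (j) aside: (k) operates against (j): the reference index is 703, less than the 726 limit. (l) would limit (k) — a current Provisional Declaration is held — but (m) sets (l) aside: (m) operates — the print shop is within 200 m of a designated waterway. Exception (c) does not apply.
Exception (d)'s conditions are all satisfied: the facility's floor area is 600 m², less than the 650 m² limit; a current Standing Approval is held; aggregate throughput is 3,410 units, meeting the 3,410 units threshold. But applying paragraphs (n)–(o): (n) operates against (d): the coverage ratio is 27%, meeting the 24% threshold. (o) is not triggered (there is no Schedule 5 Waiver in force), so (n) stands. Exception (d) does not apply.
No exception displaces § 43.9.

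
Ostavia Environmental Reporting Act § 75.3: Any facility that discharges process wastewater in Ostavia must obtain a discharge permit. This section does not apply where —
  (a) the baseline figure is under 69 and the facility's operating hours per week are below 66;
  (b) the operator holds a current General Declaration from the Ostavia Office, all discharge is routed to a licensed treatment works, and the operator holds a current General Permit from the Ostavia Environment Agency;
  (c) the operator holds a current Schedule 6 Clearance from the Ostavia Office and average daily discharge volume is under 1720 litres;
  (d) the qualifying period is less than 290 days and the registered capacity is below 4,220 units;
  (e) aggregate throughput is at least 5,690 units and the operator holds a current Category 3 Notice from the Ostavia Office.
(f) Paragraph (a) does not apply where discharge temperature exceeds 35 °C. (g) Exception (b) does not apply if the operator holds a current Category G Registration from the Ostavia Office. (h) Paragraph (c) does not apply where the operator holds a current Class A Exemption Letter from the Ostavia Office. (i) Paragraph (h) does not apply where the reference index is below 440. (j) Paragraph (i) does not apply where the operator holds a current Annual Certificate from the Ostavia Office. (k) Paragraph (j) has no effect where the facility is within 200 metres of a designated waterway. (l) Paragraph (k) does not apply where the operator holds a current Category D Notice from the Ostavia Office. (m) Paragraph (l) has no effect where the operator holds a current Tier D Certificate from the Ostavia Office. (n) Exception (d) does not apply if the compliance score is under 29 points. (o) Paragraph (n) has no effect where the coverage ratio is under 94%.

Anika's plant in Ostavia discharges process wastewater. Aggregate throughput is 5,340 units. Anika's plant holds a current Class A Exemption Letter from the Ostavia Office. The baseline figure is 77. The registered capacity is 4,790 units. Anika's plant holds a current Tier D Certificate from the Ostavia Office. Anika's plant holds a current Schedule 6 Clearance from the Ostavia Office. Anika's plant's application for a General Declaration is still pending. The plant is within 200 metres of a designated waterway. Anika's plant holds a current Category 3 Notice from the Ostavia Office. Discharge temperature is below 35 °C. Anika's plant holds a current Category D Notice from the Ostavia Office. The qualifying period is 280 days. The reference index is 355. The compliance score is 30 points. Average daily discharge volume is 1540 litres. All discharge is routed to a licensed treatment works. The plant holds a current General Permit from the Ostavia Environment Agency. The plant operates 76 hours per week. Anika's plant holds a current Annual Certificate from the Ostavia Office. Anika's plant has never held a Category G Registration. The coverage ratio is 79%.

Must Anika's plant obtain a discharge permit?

Exception (a) requires that the baseline figure is under 69; but the baseline figure is 77, not under 69, so (a) is unavailable.
Exception (b) does not apply: no current General Declaration is held.
All of (c)'s requirements are met (a current Schedule 6 Clearance is held; average daily discharge volume is 1540 litres, under the 1720 litres limit). As to paragraphs (h)–(m): (h) is engaged (a current Class A Exemption Letter is held), but is overridden by (i): (i) applies — the reference index is 355, below the 440 limit. (j) would limit (i) — a current Annual Certificate is held — but (k) sets (j) aside: (k) operates against (j): the plant is within 200 m of a designated waterway. (l) would limit (k) — a current Category D Notice is held — but (m) sets (l) aside: (m) applies — a current Tier D Certificate is held. So (c) applies.
Exception (d) fails — the registered capacity is 4,790 units, not below 4,220 units.
Exception (e) requires that aggregate throughput is at least 5,690 units; but aggregate throughput is 5,340 units, short of 5,690 units, so (e) is unavailable.

No — exception (c) applies; Anika's plant is not required to obtain a discharge permit.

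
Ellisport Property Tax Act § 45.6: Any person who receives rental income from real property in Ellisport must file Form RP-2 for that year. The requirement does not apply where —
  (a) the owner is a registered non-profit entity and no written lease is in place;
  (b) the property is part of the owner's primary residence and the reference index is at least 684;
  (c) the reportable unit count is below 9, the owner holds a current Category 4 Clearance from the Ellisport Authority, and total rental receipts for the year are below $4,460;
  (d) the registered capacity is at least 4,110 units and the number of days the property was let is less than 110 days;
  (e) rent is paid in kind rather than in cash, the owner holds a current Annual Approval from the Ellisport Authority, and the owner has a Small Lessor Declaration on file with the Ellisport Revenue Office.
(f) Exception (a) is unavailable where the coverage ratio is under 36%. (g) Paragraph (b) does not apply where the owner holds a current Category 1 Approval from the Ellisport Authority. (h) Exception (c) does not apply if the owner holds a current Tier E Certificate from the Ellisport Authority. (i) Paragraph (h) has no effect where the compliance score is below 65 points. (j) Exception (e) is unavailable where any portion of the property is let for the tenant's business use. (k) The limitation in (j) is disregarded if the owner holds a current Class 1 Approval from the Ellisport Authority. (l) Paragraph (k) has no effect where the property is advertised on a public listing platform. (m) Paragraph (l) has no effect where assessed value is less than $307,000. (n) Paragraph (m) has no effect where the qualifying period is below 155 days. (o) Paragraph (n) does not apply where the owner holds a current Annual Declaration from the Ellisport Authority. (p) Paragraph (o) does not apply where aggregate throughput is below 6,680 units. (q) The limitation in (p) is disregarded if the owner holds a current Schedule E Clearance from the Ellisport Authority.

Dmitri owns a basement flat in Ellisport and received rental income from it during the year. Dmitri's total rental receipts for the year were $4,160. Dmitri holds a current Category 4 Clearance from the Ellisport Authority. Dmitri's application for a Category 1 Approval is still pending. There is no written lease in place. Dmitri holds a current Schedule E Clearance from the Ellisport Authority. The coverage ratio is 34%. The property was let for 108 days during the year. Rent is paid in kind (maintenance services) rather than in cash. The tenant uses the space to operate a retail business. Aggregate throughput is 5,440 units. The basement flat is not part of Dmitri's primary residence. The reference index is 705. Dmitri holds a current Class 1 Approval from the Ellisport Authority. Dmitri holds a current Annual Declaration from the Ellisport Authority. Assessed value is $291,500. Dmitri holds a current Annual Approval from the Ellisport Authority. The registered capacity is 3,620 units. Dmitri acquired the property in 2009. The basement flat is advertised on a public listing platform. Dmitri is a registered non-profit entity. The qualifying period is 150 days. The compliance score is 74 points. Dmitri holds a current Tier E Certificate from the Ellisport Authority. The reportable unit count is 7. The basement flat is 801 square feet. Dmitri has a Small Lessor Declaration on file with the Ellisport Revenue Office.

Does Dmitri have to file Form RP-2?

Exception (a) is satisfied on its face — Dmitri is a registered non-profit; there is no written lease. But applying paragraph (f): (f) is engaged — the coverage ratio is 34%, under the 36% limit. (a) is therefore removed.
Exception (b) requires that the property is part of the owner's primary residence; but the basement flat is not part of the primary residence, so (b) is unavailable.
Exception (c): the reportable unit count is 7, below the 9 limit; a current Category 4 Clearance is held; total rental receipts for the year are $4,160, below the $4,460 limit — every condition holds. Turning to paragraphs (h)–(i): (h) operates — a current Tier E Certificate is held. (i) is inapplicable (the compliance score is 74 points, not below 65 points), so (h) stands. Exception (c) does not apply.
Exception (d) fails — the registered capacity is 3,620 units, short of 4,110 units.
Exception (e): rent is paid in kind; a current Annual Approval is held; a Small Lessor Declaration is on file — every condition holds. Applying paragraphs (j)–(q): (j) is triggered (the space is let for business use), but is set aside by (k): (k) applies — a current Class 1 Approval is held. (l) is engaged (the property is publicly advertised), but is displaced by (m): (m) operates against (l): assessed value is $291,500, less than the $307,000 limit. (n) would limit (m) — the qualifying period is 150 days, below the 155 days limit — but (o) sets (n) aside: (o) operates — a current Annual Declaration is held. (p) is engaged (aggregate throughput is 5,440 units, below the 6,680 units limit), but is displaced by (q): (q) operates — a current Schedule E Clearance is held. Exception (e) stands.

No — exception (e) applies; Dmitri is not required to file Form RP-2.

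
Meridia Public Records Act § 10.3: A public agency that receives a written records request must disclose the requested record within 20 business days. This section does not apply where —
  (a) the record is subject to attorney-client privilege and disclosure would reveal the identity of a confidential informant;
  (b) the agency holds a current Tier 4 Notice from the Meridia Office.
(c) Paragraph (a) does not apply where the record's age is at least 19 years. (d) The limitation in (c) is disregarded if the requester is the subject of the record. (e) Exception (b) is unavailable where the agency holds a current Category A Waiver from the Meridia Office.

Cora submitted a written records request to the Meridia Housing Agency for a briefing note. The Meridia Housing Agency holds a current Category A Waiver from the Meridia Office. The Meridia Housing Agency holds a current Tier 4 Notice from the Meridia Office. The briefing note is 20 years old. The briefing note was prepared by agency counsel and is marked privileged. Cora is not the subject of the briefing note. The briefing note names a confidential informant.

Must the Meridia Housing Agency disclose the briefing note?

Yes — the Meridia Housing Agency must disclose the briefing note.

Exception (a)'s conditions are all satisfied: the briefing note is privileged; the briefing note names a confidential informant. But: (c) operates against (a): the record's age is 20 years, meeting the 19 years threshold. (d) is not triggered (Cora is not the subject of the briefing note), so (c) stands. So (a) is unavailable.
Exception (b)'s conditions are all satisfied: a current Tier 4 Notice is held. But: (e) applies — a current Category A Waiver is held. (b) is therefore removed.
Every exception is unavailable, so the rule governs.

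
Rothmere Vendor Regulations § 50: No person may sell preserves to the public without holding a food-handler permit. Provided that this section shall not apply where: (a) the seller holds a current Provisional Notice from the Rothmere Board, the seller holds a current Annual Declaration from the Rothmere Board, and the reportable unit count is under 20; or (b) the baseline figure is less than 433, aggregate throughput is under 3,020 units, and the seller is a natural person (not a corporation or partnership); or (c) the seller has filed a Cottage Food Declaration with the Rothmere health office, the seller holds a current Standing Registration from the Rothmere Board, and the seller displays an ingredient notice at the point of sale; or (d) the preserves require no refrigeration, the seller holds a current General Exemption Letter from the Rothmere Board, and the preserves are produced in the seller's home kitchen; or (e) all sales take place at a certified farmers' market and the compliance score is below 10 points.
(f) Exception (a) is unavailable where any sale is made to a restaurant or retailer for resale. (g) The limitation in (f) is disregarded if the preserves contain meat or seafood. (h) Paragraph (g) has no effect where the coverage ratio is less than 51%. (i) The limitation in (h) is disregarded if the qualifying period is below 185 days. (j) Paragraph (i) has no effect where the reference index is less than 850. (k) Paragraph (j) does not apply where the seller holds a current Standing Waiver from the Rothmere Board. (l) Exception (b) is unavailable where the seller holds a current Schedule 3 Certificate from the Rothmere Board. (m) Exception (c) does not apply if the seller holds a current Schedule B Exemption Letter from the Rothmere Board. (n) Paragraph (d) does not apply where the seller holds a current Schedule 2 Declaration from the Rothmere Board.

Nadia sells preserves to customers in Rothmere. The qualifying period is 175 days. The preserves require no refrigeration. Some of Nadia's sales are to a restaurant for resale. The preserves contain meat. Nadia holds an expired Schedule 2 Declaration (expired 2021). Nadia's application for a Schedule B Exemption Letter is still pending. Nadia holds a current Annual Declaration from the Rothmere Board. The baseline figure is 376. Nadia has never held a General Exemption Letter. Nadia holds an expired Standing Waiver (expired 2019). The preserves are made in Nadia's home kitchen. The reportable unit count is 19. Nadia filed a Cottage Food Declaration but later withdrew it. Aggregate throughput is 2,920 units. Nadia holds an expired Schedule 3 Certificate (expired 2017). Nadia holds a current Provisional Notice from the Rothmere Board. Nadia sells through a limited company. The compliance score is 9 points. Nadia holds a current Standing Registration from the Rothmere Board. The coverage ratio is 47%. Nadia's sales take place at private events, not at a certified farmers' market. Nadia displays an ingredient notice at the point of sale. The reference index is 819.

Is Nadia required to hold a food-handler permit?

Yes — Nadia must hold a food-handler permit.

Exception (a) is satisfied on its face — a current Provisional Notice is held; a current Annual Declaration is held; the reportable unit count is 19, under the 20 limit. But: (f) is engaged — some sales are to a restaurant for resale. (g) operates (the preserves contain meat), but is overridden by (h): (h) operates against (g): the coverage ratio is 47%, less than the 51% limit. (i) is engaged (the qualifying period is 175 days, below the 185 days limit), but yields to (j): (j) is engaged — the reference index is 819, less than the 850 limit. (k), which would lift (j), is inapplicable — no current Standing Waiver is held. So (a) is unavailable.
Exception (b) does not apply: the seller operates through a limited company.
Exception (c) does not apply: the Cottage Food Declaration was withdrawn.
Exception (d) does not apply: the General Exemption Letter is not current.
Exception (e) fails — sales are at private events, not a certified farmers' market.
No exception applies. The general rule governs.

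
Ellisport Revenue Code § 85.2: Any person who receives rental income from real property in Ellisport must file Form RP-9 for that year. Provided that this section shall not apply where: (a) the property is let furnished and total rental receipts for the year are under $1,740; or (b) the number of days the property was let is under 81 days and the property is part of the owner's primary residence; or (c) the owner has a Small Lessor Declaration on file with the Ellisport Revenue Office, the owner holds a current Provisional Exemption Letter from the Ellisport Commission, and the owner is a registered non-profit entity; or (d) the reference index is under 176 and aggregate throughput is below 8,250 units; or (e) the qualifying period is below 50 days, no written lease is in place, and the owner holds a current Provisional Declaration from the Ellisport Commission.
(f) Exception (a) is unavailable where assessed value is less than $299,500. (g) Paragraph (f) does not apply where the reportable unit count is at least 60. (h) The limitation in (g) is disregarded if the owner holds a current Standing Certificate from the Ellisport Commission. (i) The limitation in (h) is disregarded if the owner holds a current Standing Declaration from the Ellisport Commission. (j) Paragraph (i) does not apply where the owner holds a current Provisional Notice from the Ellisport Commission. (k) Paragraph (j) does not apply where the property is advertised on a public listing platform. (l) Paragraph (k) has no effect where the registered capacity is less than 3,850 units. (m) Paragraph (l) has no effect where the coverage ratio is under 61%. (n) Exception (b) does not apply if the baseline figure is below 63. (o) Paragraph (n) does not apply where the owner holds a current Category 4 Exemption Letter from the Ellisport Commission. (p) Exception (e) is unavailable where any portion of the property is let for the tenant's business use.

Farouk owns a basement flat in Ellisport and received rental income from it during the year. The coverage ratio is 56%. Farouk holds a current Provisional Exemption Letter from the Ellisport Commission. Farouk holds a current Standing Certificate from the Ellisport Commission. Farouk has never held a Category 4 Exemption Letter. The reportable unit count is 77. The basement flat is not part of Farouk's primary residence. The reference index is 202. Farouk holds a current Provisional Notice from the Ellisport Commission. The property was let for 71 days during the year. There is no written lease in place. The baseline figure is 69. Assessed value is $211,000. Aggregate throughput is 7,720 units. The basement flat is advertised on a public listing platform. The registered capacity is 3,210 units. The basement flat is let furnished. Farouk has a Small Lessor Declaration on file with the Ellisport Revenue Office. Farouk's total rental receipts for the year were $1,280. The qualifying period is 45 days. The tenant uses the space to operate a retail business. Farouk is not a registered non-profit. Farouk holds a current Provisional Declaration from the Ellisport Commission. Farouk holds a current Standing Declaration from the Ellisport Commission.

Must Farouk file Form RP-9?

No — exception (a) applies; Farouk is not required to file Form RP-9.

Exception (a)'s conditions are all satisfied: the property is let furnished; total rental receipts for the year are $1,280, under the $1,740 limit. Considering the limiting provisions: (f) is triggered (assessed value is $211,000, less than the $299,500 limit), but is set aside by (g): (g) operates against (f): the reportable unit count is 77, meeting the 60 threshold. (h) would limit (g) — a current Standing Certificate is held — but (i) sets (h) aside: (i) is triggered — a current Standing Declaration is held. (j) would limit (i) — a current Provisional Notice is held — but (k) sets (j) aside: (k) applies — the property is publicly advertised. (l) is triggered (the registered capacity is 3,210 units, less than the 3,850 units limit), but is itself disapplied by (m): (m) is engaged — the coverage ratio is 56%, under the 61% limit. Exception (a) stands.
Exception (b) does not apply: the basement flat is not part of the primary residence.
Exception (c) does not apply: Farouk is not a registered non-profit.
Exception (d) does not apply: the reference index is 202, not under 176.
All of (e)'s requirements are met (the qualifying period is 45 days, below the 50 days limit; there is no written lease; a current Provisional Declaration is held). But: (p) operates against (e): the space is let for business use. (e) is therefore removed.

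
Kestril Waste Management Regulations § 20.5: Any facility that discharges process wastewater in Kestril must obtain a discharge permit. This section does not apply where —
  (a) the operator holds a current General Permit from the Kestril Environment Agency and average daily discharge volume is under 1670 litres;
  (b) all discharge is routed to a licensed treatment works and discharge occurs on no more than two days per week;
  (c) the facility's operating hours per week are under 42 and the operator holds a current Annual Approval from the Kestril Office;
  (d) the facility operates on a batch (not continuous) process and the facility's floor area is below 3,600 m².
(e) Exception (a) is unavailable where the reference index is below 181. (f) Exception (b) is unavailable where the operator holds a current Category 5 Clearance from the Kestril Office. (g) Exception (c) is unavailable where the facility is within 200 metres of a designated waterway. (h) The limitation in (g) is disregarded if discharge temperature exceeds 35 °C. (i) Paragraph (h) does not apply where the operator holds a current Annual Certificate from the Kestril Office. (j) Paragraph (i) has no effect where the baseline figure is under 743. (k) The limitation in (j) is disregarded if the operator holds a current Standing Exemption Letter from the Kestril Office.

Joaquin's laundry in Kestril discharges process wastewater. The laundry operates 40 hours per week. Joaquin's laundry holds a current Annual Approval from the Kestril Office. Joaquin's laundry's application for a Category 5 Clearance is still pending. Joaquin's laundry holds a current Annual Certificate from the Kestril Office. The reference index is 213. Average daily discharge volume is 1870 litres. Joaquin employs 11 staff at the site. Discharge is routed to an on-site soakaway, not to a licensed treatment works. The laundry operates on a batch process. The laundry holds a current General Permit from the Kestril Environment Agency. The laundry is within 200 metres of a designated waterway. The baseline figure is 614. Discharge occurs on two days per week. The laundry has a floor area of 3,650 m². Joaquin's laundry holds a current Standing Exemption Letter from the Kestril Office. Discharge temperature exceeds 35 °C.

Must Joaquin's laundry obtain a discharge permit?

Yes — Joaquin's laundry must obtain a discharge permit.

Exception (a) does not apply: average daily discharge volume is 1870 litres, not under 1670 litres.
Exception (b) requires that all discharge is routed to a licensed treatment works; but discharge is not routed to a licensed treatment works, so (b) is unavailable.
Exception (c): the facility's operating hours per week are 40, under the 42 limit; a current Annual Approval is held — every condition holds. But: (g) operates against (c): the laundry is within 200 m of a designated waterway. (h) would limit (g) — discharge temperature exceeds 35 °C — but (i) sets (h) aside: (i) is triggered — a current Annual Certificate is held. (j) would limit (i) — the baseline figure is 614, under the 743 limit — but (k) sets (j) aside: (k) is engaged — a current Standing Exemption Letter is held. (c) is therefore removed.
Exception (d) requires that the facility's floor area is below 3,600 m²; but the facility's floor area is 3,650 m², not below 3,600 m², so (d) is unavailable.
No exception applies. The general rule governs.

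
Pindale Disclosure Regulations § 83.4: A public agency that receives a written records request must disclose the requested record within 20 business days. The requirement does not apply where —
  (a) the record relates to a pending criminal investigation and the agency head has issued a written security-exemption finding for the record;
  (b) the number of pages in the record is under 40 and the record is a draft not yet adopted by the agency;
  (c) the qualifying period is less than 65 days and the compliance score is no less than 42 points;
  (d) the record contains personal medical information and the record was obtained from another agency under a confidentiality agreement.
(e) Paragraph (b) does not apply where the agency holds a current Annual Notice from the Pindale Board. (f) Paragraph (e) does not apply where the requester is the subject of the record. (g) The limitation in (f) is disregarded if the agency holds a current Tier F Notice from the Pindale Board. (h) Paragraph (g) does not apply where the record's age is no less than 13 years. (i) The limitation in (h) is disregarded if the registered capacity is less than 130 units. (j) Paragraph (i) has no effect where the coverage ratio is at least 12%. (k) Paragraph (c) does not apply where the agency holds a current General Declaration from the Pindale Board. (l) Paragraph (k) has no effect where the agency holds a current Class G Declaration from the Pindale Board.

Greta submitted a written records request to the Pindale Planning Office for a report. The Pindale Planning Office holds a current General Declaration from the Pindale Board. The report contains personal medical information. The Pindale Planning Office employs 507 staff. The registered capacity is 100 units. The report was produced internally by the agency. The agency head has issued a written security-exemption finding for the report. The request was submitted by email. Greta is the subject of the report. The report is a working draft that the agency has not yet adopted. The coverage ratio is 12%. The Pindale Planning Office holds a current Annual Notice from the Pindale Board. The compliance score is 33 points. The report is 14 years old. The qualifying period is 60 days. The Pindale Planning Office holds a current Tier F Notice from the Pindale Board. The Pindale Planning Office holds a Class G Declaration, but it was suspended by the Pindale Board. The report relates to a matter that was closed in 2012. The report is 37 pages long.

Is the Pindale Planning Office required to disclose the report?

No — exception (b) applies; the Pindale Planning Office is not required to disclose the report.

Exception (a) requires that the record relates to a pending criminal investigation; but the report relates to a closed matter, so (a) is unavailable.
Exception (b) is satisfied on its face — the number of pages in the record is 37, under the 40 limit; the report is an unadopted draft. Considering the limiting provisions: (e) applies (a current Annual Notice is held), but is displaced by (f): (f) operates against (e): Greta is the subject of the report. (g) would limit (f) — a current Tier F Notice is held — but (h) sets (g) aside: (h) operates against (g): the record's age is 14 years, meeting the 13 years threshold. (i) would limit (h) — the registered capacity is 100 units, less than the 130 units limit — but (j) sets (i) aside: (j) operates against (i): the coverage ratio is 12%, meeting the 12% threshold. Exception (b) stands.
Exception (c) requires that the compliance score is no less than 42 points; but the compliance score is 33 points, short of 42 points, so (c) is unavailable.
Exception (d) does not apply: the report was produced internally.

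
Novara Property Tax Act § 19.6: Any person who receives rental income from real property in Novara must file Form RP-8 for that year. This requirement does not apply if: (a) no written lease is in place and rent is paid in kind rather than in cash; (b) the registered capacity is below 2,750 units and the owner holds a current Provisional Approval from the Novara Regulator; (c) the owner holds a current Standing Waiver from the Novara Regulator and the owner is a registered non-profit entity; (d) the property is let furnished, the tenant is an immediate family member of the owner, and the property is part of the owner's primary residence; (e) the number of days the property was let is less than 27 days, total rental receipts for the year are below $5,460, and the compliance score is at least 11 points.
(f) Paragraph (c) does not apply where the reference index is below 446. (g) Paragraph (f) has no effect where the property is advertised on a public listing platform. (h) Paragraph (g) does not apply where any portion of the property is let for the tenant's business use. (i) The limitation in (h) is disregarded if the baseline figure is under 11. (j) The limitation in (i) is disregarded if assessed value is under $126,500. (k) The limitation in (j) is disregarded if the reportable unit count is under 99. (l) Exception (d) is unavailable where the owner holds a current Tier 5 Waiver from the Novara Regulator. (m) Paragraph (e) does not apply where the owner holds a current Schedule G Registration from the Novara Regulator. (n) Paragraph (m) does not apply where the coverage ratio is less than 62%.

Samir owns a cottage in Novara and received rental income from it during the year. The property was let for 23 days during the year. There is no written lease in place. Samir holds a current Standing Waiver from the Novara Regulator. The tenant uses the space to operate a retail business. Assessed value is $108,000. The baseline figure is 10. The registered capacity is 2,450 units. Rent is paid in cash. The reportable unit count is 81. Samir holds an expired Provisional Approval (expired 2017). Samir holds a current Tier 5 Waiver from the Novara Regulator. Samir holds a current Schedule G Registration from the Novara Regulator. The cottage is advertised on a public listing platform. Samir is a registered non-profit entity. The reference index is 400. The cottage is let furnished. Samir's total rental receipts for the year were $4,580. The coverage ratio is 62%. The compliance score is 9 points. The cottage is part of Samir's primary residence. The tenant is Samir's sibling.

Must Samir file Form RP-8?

No — exception (c) applies; Samir is not required to file Form RP-8.

Exception (a) requires that rent is paid in kind rather than in cash; but rent is paid in cash, so (a) is unavailable.
Exception (b) does not apply: no current Provisional Approval is held.
All of (c)'s requirements are met (a current Standing Waiver is held; Samir is a registered non-profit). Considering the limiting provisions: (f) would limit (c) — the reference index is 400, below the 446 limit — but (g) sets (f) aside: (g) operates against (f): the property is publicly advertised. (h) would limit (g) — the space is let for business use — but (i) sets (h) aside: (i) operates against (h): the baseline figure is 10, under the 11 limit. (j) operates (assessed value is $108,000, under the $126,500 limit), but is displaced by (k): (k) is triggered — the reportable unit count is 81, under the 99 limit. So (c) applies.
Exception (d): the property is let furnished; the tenant is an immediate family member; the cottage is part of the primary residence — every condition holds. But: (l) is triggered — a current Tier 5 Waiver is held. (d) is therefore removed.
Exception (e) fails — the compliance score is 9 points, short of 11 points.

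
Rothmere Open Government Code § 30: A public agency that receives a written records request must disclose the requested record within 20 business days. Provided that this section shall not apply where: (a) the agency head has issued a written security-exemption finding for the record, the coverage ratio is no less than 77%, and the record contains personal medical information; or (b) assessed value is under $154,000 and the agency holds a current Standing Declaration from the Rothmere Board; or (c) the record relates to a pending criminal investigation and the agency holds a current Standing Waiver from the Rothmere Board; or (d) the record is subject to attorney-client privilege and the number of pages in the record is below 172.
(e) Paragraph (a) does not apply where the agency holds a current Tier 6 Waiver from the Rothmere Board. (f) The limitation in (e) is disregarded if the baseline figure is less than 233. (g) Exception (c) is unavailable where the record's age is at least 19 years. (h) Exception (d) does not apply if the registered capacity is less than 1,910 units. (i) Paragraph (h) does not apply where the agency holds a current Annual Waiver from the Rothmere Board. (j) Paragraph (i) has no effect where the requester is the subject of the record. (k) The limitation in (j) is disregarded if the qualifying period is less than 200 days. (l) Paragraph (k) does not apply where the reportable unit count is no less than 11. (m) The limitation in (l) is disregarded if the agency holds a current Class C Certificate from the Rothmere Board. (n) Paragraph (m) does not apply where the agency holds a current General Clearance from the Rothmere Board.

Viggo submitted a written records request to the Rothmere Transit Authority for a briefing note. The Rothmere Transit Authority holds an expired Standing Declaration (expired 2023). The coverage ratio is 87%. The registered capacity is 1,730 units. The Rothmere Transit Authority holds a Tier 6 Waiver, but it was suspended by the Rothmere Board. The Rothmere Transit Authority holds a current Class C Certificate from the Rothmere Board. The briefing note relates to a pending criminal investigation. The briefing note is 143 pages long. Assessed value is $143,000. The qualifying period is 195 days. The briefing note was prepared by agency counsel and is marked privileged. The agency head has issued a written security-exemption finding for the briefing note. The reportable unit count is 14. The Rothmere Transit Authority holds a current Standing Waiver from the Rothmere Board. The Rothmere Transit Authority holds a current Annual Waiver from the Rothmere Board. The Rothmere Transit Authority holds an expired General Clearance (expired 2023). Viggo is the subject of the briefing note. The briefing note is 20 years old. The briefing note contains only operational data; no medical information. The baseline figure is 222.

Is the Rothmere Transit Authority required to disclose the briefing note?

No — exception (d) applies; the Rothmere Transit Authority is not required to disclose the briefing note.

Exception (a) does not apply: the briefing note contains only operational data.
Exception (b) fails — no current Standing Declaration is held.
Exception (c) is satisfied on its face — the briefing note relates to a pending investigation; a current Standing Waiver is held. Turning to paragraph (g): (g) applies — the record's age is 20 years, meeting the 19 years threshold. (c) is therefore removed.
Exception (d)'s conditions are all satisfied: the briefing note is privileged; the number of pages in the record is 143, below the 172 limit. Applying paragraphs (h)–(n): (h) operates (the registered capacity is 1,730 units, less than the 1,910 units limit), but is overridden by (i): (i) is engaged — a current Annual Waiver is held. (j) operates (Viggo is the subject of the briefing note), but yields to (k): (k) operates — the qualifying period is 195 days, less than the 200 days limit. (l) operates (the reportable unit count is 14, meeting the 11 threshold), but is overridden by (m): (m) operates — a current Class C Certificate is held. (n), which would lift (m), is not triggered — no current General Clearance is held. Exception (d) stands.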